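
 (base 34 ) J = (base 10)19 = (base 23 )j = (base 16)13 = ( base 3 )201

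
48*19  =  912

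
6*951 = 5706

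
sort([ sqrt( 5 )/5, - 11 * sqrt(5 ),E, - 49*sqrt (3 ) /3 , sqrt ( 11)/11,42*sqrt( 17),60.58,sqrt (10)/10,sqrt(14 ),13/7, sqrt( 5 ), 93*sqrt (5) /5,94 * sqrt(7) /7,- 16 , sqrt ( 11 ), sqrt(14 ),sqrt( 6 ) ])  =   [ - 49*sqrt( 3 ) /3, - 11 * sqrt( 5 ), - 16,sqrt (11 )/11, sqrt (10 ) /10  ,  sqrt(5 ) /5,13/7,sqrt (5 ),sqrt(6), E, sqrt( 11 ) , sqrt(  14 ),sqrt( 14), 94*sqrt (7 ) /7,93*sqrt(5 ) /5 , 60.58,  42 * sqrt(17 ) ]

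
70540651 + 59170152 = 129710803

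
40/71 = 40/71=0.56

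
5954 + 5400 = 11354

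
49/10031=7/1433  =  0.00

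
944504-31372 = 913132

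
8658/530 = 4329/265 = 16.34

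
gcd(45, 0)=45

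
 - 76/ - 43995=76/43995=0.00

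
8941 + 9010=17951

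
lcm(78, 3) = 78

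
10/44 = 5/22 = 0.23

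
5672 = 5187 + 485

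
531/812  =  531/812 =0.65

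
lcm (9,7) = 63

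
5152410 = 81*63610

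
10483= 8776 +1707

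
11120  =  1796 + 9324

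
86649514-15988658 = 70660856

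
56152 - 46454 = 9698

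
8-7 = 1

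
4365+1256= 5621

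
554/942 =277/471= 0.59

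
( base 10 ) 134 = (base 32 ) 46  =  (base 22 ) 62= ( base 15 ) 8e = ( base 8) 206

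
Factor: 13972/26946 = 14/27 = 2^1*3^( - 3)*7^1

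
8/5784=1/723= 0.00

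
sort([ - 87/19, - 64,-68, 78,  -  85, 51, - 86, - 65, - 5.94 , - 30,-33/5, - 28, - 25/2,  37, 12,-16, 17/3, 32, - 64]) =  [ - 86, - 85, - 68,-65, - 64,-64, - 30,-28, - 16, - 25/2, - 33/5,-5.94, - 87/19, 17/3,12, 32, 37, 51, 78]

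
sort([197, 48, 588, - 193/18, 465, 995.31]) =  [ - 193/18,48,197, 465, 588,995.31]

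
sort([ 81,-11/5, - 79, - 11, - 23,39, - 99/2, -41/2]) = [ - 79, - 99/2, - 23, - 41/2, - 11, - 11/5,39,81]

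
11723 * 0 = 0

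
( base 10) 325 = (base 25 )d0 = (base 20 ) g5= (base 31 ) af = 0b101000101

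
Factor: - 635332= - 2^2*29^1*5477^1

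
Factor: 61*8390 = 2^1 *5^1 * 61^1 * 839^1 = 511790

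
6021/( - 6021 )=-1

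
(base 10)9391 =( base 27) cnm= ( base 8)22257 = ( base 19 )1705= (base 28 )BRB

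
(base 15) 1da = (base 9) 527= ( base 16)1AE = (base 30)EA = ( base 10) 430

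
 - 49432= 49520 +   -  98952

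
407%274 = 133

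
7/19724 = 7/19724 = 0.00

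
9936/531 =18 +42/59 = 18.71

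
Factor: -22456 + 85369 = 62913 = 3^1*67^1*313^1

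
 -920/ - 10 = 92/1 = 92.00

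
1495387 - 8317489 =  - 6822102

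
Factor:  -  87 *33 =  - 3^2*11^1*29^1 = - 2871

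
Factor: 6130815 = 3^1*5^1*113^1*3617^1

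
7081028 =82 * 86354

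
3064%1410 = 244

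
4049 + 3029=7078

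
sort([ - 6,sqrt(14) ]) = [ - 6, sqrt( 14)] 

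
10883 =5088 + 5795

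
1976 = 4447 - 2471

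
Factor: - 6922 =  - 2^1*3461^1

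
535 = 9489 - 8954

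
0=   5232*0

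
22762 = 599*38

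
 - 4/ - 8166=2/4083 = 0.00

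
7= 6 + 1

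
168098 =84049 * 2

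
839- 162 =677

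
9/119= 9/119  =  0.08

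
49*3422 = 167678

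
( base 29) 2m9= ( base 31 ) 2D4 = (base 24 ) 411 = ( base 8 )4431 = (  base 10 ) 2329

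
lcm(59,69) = 4071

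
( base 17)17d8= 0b1101111111101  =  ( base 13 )3352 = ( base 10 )7165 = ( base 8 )15775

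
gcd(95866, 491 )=1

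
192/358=96/179 = 0.54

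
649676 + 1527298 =2176974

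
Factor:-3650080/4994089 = - 2^5 * 5^1 * 7^1 * 3259^1*4994089^( - 1 ) 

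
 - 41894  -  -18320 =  - 23574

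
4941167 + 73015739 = 77956906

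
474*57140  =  27084360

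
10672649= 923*11563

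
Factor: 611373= 3^1 * 7^2*4159^1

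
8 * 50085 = 400680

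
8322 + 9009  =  17331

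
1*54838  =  54838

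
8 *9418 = 75344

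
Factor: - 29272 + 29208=-2^6 =- 64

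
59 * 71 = 4189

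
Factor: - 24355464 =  - 2^3*3^1 * 7^1*144973^1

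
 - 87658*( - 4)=350632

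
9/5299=9/5299 = 0.00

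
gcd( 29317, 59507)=1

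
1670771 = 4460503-2789732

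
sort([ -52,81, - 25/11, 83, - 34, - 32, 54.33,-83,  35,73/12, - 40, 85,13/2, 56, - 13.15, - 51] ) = [-83, - 52 , -51, - 40, - 34,  -  32, - 13.15 ,-25/11, 73/12,  13/2,35,  54.33, 56,81, 83, 85 ]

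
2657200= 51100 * 52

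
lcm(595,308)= 26180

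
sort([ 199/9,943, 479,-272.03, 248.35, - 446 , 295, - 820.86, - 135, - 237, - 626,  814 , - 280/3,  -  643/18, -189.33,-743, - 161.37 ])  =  [ - 820.86, - 743, - 626,-446,-272.03 , - 237, - 189.33,  -  161.37,  -  135, - 280/3,  -  643/18, 199/9 , 248.35,295, 479, 814,943 ] 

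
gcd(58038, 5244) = 6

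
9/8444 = 9/8444 = 0.00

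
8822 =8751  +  71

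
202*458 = 92516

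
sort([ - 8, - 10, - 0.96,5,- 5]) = [-10, - 8, - 5, - 0.96 , 5 ]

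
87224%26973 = 6305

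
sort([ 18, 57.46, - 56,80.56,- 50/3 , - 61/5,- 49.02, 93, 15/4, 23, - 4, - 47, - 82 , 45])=[ - 82,  -  56 , - 49.02,  -  47 ,-50/3 , - 61/5, - 4 , 15/4,18 , 23,45, 57.46,  80.56,93] 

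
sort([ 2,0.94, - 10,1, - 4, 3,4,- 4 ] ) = [ - 10,  -  4, - 4, 0.94,  1, 2,3, 4]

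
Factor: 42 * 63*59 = 156114 = 2^1*3^3*7^2 * 59^1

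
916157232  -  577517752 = 338639480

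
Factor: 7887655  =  5^1*1577531^1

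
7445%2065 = 1250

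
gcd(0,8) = 8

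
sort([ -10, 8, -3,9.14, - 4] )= [ - 10,-4, - 3,8, 9.14 ] 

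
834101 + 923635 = 1757736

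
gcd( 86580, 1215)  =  45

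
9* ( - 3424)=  - 30816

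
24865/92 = 24865/92 = 270.27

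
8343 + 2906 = 11249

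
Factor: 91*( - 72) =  -6552 = - 2^3*3^2*7^1 * 13^1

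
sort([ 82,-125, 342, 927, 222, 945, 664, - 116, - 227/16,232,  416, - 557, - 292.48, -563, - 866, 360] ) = [ - 866, - 563, - 557, - 292.48, - 125, - 116, - 227/16, 82, 222,232,342,360,416,664,927, 945 ]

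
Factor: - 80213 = -7^2*1637^1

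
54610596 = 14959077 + 39651519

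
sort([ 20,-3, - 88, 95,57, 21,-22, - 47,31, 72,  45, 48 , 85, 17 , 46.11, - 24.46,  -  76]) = [ - 88, - 76, - 47, - 24.46,  -  22,  -  3, 17, 20, 21, 31,  45, 46.11,48,57, 72,85 , 95]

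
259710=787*330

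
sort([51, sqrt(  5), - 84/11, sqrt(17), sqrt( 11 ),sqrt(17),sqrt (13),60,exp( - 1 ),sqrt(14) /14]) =[ - 84/11,sqrt( 14)/14,exp( - 1 ),sqrt( 5 ),sqrt( 11),sqrt( 13 ), sqrt( 17 ),sqrt( 17 ),51, 60]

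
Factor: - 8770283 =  - 17^2*30347^1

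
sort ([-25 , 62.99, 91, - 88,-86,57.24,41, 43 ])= [ - 88  ,  -  86,-25,41,43,57.24,62.99, 91]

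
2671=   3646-975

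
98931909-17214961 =81716948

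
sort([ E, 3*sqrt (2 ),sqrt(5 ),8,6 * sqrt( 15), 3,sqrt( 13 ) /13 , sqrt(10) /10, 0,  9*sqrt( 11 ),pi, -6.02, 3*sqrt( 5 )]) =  [ - 6.02,0,sqrt( 13)/13,sqrt(10 ) /10, sqrt ( 5), E,3,pi , 3*sqrt(2 ), 3*sqrt( 5), 8,6*sqrt( 15), 9*sqrt (11)] 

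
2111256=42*50268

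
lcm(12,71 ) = 852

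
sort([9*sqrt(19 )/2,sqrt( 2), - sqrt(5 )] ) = [ - sqrt(5), sqrt( 2),9*sqrt(19) /2]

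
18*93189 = 1677402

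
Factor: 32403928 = 2^3  *31^1 *193^1 * 677^1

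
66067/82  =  805 + 57/82 =805.70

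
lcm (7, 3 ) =21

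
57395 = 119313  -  61918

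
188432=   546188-357756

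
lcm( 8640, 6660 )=319680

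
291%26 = 5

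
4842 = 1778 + 3064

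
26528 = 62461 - 35933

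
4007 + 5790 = 9797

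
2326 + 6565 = 8891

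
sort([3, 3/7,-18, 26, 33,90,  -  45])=[ - 45 ,  -  18,3/7, 3, 26, 33,90 ] 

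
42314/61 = 42314/61=693.67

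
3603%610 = 553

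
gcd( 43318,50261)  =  1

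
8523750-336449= 8187301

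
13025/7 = 1860 + 5/7  =  1860.71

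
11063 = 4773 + 6290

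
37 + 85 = 122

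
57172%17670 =4162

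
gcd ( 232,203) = 29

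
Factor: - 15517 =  - 59^1*263^1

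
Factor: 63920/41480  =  94/61 = 2^1* 47^1*61^( - 1)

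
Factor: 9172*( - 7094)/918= - 32533084/459 =- 2^2*3^( - 3)*17^( - 1 )*2293^1 * 3547^1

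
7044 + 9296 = 16340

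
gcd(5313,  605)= 11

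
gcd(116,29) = 29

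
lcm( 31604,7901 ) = 31604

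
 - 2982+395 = -2587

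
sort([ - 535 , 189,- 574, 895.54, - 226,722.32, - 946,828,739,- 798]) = [ - 946 , - 798, - 574, - 535,-226,189, 722.32,739,828, 895.54 ]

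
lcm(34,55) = 1870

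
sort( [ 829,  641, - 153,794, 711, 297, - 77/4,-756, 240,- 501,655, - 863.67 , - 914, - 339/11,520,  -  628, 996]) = [-914 , - 863.67,-756, - 628,  -  501,-153 , - 339/11, - 77/4,240, 297,520, 641,655, 711, 794 , 829 , 996 ] 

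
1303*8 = 10424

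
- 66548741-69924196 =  - 136472937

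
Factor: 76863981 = 3^1*251^1*102077^1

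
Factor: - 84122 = - 2^1*42061^1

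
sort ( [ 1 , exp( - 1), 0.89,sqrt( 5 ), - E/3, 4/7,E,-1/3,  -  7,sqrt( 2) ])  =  [ - 7, - E/3, - 1/3,  exp( -1 ),4/7 , 0.89,  1,sqrt ( 2 ), sqrt(5), E ] 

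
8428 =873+7555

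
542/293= 1 + 249/293 = 1.85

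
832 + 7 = 839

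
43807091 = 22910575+20896516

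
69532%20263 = 8743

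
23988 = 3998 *6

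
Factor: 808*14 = 2^4*7^1 * 101^1 = 11312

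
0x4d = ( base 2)1001101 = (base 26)2p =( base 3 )2212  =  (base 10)77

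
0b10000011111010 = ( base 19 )1476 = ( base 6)103030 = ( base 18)1810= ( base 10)8442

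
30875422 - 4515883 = 26359539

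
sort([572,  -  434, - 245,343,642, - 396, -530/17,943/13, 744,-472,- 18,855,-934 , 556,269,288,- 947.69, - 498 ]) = [ - 947.69, - 934, - 498, - 472, - 434,-396, - 245,  -  530/17, - 18,943/13,269,288,343,556, 572, 642,744,855]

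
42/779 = 42/779 = 0.05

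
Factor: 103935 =3^1*5^1*13^2*41^1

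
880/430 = 2 + 2/43 = 2.05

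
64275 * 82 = 5270550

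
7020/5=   1404 = 1404.00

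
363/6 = 121/2 = 60.50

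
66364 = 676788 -610424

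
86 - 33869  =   - 33783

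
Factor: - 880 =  - 2^4*5^1*11^1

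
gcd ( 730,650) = 10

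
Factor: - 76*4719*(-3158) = 1132597752 = 2^3*3^1*11^2*13^1*19^1*1579^1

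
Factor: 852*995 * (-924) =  - 783311760  =  -2^4*3^2*5^1*7^1* 11^1*71^1*199^1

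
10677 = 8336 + 2341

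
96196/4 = 24049= 24049.00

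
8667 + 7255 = 15922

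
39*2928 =114192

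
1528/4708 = 382/1177 = 0.32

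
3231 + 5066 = 8297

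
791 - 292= 499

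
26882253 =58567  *459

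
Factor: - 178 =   -  2^1*  89^1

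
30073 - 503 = 29570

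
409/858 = 409/858 = 0.48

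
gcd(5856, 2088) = 24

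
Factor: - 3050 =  - 2^1 * 5^2*61^1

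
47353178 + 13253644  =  60606822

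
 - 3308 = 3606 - 6914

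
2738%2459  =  279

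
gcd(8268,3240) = 12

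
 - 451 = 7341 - 7792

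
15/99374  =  15/99374 = 0.00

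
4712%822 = 602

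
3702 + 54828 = 58530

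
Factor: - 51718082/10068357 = -3978314/774489 = -2^1 * 3^(-1)*37^2 * 53^(  -  1)*1453^1*4871^(  -  1)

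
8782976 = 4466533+4316443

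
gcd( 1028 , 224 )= 4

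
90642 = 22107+68535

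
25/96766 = 25/96766  =  0.00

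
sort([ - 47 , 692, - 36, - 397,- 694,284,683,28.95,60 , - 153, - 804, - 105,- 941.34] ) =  [ - 941.34,-804, -694, - 397,  -  153, - 105,-47, - 36,28.95,60,284,683,692 ]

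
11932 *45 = 536940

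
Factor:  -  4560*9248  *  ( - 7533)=2^9 * 3^6 * 5^1 * 17^2*19^1 * 31^1=317673239040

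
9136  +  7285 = 16421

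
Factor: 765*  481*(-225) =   -  3^4 * 5^3*13^1*17^1 * 37^1 = - 82792125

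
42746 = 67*638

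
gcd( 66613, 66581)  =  1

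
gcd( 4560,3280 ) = 80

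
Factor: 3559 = 3559^1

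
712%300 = 112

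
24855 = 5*4971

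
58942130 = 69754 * 845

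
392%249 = 143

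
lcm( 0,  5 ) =0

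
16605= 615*27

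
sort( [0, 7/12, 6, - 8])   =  [ - 8,0,7/12,6]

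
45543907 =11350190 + 34193717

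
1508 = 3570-2062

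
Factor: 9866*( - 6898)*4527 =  - 2^2 * 3^2*  503^1*3449^1*4933^1 = -308088009036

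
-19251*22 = -423522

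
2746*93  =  255378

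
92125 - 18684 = 73441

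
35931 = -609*( - 59)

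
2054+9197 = 11251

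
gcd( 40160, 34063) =1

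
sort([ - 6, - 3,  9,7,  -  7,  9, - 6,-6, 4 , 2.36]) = [ - 7, - 6, - 6 , -6, - 3, 2.36,4, 7,9, 9 ]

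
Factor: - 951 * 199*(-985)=3^1*5^1  *  197^1*199^1*317^1=186410265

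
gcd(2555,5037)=73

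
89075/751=89075/751 = 118.61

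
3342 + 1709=5051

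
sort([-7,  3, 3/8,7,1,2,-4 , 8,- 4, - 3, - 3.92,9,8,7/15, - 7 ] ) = [ - 7, - 7, - 4,  -  4, - 3.92,-3, 3/8,7/15,1, 2,3, 7,8,8, 9] 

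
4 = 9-5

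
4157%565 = 202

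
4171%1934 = 303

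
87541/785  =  111 + 406/785 = 111.52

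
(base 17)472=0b10011111101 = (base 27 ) 1k8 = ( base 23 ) 29c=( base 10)1277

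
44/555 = 44/555 = 0.08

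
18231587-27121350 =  - 8889763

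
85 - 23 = 62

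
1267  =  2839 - 1572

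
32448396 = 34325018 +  - 1876622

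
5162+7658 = 12820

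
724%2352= 724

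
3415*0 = 0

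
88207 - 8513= 79694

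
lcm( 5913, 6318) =461214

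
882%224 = 210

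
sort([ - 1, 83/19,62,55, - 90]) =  [-90, - 1,83/19,55, 62]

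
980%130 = 70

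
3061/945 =3061/945 = 3.24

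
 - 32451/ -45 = 10817/15 = 721.13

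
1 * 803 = 803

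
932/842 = 1 + 45/421= 1.11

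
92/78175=92/78175 = 0.00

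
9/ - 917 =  - 9/917 = -0.01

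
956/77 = 956/77 = 12.42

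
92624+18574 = 111198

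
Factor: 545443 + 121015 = 666458 = 2^1*13^1*25633^1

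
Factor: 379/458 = 2^( - 1)*229^( -1) *379^1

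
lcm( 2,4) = 4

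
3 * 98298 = 294894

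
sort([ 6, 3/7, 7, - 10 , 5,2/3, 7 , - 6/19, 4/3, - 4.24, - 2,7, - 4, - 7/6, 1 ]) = [-10 , - 4.24,  -  4, - 2, - 7/6, - 6/19 , 3/7, 2/3, 1, 4/3,5,6, 7, 7, 7]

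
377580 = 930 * 406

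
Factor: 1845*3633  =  3^3 * 5^1*7^1*41^1*173^1 = 6702885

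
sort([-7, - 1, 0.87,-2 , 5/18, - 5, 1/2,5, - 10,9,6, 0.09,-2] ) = [ - 10,-7, - 5, - 2, - 2, - 1 , 0.09, 5/18 , 1/2,0.87, 5,  6 , 9]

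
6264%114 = 108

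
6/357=2/119 =0.02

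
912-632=280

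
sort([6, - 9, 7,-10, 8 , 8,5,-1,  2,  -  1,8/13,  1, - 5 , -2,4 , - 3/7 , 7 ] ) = [ - 10,-9, - 5,  -  2,-1, - 1, - 3/7 , 8/13,  1 , 2,4, 5, 6,7,  7,8  ,  8 ]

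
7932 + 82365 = 90297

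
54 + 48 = 102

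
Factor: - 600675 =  - 3^1*5^2*8009^1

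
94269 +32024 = 126293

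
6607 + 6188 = 12795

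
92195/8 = 92195/8 = 11524.38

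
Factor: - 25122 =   -  2^1*3^1*53^1 *79^1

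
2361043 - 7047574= - 4686531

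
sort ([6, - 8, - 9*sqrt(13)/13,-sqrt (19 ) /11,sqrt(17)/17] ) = [ - 8, - 9*sqrt(13)/13,-sqrt(19 )/11 , sqrt(  17 ) /17, 6 ] 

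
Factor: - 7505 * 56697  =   - 3^1 *5^1*19^1 *79^1*18899^1 = - 425510985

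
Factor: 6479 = 11^1 *19^1*31^1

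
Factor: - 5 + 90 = 85 = 5^1*17^1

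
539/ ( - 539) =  - 1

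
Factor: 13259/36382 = 2^ ( - 1)*13259^1*18191^ ( - 1) 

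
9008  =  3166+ 5842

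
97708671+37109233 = 134817904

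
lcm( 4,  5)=20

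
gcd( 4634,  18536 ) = 4634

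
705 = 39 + 666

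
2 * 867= 1734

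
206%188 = 18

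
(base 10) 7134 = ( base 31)7D4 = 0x1bde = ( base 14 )2858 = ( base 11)53A6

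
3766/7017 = 3766/7017 = 0.54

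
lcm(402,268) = 804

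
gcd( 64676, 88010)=2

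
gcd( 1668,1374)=6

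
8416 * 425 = 3576800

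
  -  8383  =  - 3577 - 4806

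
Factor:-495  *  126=-62370 = - 2^1 * 3^4*5^1*7^1 *11^1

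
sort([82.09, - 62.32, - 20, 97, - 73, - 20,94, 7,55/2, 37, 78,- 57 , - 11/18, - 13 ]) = [- 73,  -  62.32, - 57,  -  20, - 20,  -  13,-11/18,7,55/2 , 37,78 , 82.09, 94, 97 ]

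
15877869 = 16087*987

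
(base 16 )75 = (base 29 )41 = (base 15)7C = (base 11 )A7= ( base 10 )117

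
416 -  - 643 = 1059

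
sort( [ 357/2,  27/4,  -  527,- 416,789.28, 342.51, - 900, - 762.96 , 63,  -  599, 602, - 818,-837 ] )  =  [-900 ,  -  837 , - 818,-762.96 , - 599 , - 527,-416, 27/4, 63, 357/2,342.51, 602,  789.28] 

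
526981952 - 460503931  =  66478021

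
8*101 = 808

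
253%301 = 253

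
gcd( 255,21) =3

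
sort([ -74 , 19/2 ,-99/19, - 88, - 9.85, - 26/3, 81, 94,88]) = [ - 88, - 74,-9.85, - 26/3, - 99/19,19/2,81, 88,94 ]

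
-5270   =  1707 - 6977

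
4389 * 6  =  26334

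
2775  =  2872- 97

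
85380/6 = 14230 = 14230.00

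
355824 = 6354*56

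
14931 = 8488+6443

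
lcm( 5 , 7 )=35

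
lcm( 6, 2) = 6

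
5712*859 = 4906608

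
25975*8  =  207800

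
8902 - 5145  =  3757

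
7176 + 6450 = 13626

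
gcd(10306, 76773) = 1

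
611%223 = 165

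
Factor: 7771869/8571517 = 3^6*7^1*1471^(- 1 )*1523^1 * 5827^( - 1 )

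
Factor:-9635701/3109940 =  - 2^( - 2)*5^( - 1)*131^(  -  1 )*257^1 * 1187^ ( - 1) * 37493^1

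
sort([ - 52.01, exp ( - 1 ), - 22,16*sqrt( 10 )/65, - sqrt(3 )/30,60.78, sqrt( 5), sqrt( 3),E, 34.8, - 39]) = [ - 52.01, - 39, - 22, - sqrt( 3)/30,exp( - 1), 16 * sqrt ( 10) /65, sqrt( 3 ),sqrt( 5),E , 34.8,60.78 ] 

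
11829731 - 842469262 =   -  830639531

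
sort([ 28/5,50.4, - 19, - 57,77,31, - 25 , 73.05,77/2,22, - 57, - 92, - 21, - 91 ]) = [ - 92,-91, - 57, - 57, - 25, - 21,-19,28/5, 22,31, 77/2, 50.4,73.05,77] 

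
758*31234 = 23675372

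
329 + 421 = 750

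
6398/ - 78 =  - 83+38/39  =  - 82.03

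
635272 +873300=1508572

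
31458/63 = 499+1/3 = 499.33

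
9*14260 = 128340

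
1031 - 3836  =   - 2805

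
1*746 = 746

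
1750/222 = 875/111 = 7.88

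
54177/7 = 7739 + 4/7= 7739.57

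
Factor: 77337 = 3^2*13^1*661^1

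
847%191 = 83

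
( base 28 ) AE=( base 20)ee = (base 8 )446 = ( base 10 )294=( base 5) 2134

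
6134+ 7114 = 13248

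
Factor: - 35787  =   - 3^1*79^1*151^1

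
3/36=1/12 = 0.08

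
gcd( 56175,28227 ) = 3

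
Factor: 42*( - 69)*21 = -2^1*3^3* 7^2*23^1 = - 60858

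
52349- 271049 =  - 218700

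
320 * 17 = 5440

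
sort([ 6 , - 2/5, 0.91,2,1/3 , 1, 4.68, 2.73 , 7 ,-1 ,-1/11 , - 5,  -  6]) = [ - 6, - 5, - 1 ,-2/5 ,  -  1/11,1/3 , 0.91 , 1, 2,2.73, 4.68 , 6 , 7] 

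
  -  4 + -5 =-9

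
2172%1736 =436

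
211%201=10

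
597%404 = 193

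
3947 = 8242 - 4295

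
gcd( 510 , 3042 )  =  6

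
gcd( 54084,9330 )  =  6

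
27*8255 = 222885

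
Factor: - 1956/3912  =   - 2^( - 1) = - 1/2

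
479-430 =49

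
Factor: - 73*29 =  - 29^1 *73^1 = - 2117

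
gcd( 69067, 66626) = 1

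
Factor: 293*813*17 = 3^1*17^1*271^1*293^1 = 4049553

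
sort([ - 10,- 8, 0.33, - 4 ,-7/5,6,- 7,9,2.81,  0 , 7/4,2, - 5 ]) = [ - 10, - 8, - 7, - 5,- 4, - 7/5 , 0,0.33, 7/4,  2,2.81, 6,9]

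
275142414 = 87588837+187553577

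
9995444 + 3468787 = 13464231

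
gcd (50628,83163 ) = 3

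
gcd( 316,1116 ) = 4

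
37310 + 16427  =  53737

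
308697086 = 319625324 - 10928238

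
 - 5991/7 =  - 856 + 1/7 = - 855.86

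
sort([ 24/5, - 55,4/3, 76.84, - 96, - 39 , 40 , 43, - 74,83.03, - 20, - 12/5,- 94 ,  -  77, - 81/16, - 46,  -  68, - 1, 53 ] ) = [ - 96, - 94,  -  77, - 74, - 68, - 55, - 46, - 39,-20, - 81/16, - 12/5, - 1,  4/3, 24/5, 40,43,53, 76.84, 83.03]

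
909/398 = 909/398 = 2.28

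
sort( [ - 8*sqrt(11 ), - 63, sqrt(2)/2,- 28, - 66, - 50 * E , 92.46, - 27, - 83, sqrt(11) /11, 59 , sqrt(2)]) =[-50  *  E, -83,-66, - 63, - 28 ,-27, - 8* sqrt(11), sqrt(11)/11, sqrt (2)/2, sqrt(  2), 59, 92.46] 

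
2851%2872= 2851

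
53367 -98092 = -44725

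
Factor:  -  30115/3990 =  - 2^(-1)*3^ ( - 1 )*7^(-1)*317^1 = -317/42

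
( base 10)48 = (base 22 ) 24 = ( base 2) 110000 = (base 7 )66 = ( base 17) 2e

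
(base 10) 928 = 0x3a0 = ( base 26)19I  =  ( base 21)224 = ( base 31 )TT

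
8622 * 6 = 51732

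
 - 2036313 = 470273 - 2506586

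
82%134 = 82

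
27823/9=27823/9= 3091.44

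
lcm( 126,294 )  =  882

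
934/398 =467/199 = 2.35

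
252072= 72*3501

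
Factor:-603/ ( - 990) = 67/110 = 2^(-1)*5^( - 1)*11^( - 1 )*67^1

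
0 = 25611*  0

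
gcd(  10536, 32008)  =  8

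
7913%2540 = 293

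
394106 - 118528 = 275578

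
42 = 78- 36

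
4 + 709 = 713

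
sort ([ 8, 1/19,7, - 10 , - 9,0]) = [ - 10, - 9 , 0,1/19 , 7,  8 ] 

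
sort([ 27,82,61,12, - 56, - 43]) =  [ - 56 , - 43,12,27,61,82]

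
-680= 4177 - 4857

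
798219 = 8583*93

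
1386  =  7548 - 6162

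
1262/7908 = 631/3954 =0.16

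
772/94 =8+10/47 = 8.21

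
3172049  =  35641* 89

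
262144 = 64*4096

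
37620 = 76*495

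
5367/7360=5367/7360 = 0.73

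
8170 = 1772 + 6398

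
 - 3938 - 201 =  - 4139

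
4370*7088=30974560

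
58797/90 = 6533/10 = 653.30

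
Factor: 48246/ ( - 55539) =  - 2^1*3^( - 2) * 11^(-1 )*43^1 = - 86/99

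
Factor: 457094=2^1*11^1*79^1*263^1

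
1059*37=39183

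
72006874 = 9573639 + 62433235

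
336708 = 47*7164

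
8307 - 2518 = 5789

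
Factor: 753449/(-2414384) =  - 2^(  -  4 )*7^( - 1 )*29^1 *21557^( - 1 )*25981^1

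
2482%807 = 61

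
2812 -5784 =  -2972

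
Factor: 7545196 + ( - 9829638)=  - 2^1*463^1*2467^1 = -2284442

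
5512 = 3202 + 2310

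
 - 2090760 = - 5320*393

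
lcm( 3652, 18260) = 18260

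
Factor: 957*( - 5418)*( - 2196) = 11386317096 = 2^3*3^5*7^1*11^1*29^1*43^1*61^1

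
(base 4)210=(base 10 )36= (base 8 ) 44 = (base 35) 11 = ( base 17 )22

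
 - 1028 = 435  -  1463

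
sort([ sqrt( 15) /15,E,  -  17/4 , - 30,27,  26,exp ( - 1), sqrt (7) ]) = [ - 30, - 17/4, sqrt( 15)/15,exp( - 1) , sqrt( 7 ),E,26,27 ] 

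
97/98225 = 97/98225   =  0.00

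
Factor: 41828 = 2^2*10457^1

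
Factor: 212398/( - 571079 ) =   -  2^1*17^1*73^(-1 ) * 6247^1*7823^( - 1 ) 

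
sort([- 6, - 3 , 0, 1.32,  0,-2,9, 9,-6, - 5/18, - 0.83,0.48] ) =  [-6 ,  -  6, - 3, - 2, - 0.83, - 5/18, 0, 0, 0.48,1.32, 9, 9 ]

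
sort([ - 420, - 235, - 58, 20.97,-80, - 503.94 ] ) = [ - 503.94, - 420, - 235, - 80, - 58,20.97]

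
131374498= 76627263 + 54747235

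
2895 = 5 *579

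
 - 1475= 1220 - 2695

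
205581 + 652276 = 857857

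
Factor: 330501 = 3^1*41^1*2687^1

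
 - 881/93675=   -1 + 92794/93675 = -0.01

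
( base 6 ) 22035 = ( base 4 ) 233213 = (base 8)5747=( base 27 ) 44n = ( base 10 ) 3047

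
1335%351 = 282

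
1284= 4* 321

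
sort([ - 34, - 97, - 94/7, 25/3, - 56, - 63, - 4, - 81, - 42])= [ - 97,  -  81, - 63, - 56, - 42, - 34, - 94/7, - 4,25/3 ] 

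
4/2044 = 1/511 = 0.00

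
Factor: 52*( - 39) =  - 2028 = - 2^2 * 3^1*13^2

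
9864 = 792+9072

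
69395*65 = 4510675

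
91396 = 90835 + 561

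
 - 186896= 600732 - 787628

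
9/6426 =1/714= 0.00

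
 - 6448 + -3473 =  - 9921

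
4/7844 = 1/1961  =  0.00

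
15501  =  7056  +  8445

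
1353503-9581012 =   -  8227509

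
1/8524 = 1/8524 = 0.00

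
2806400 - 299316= 2507084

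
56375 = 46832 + 9543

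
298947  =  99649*3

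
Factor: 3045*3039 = 3^2*5^1*7^1  *  29^1*1013^1 = 9253755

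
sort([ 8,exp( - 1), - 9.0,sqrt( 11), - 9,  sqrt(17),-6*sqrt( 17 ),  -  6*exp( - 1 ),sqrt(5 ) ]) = [ - 6* sqrt(17 ), - 9.0, - 9, - 6 * exp( -1),exp( - 1),sqrt ( 5 ),  sqrt(11),sqrt(17),8] 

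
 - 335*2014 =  - 674690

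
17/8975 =17/8975= 0.00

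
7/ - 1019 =-7/1019 =- 0.01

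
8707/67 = 8707/67 = 129.96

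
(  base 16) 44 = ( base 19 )3b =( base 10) 68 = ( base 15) 48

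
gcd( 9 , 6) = 3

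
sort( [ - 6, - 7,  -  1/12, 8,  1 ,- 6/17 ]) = [-7,  -  6,-6/17, - 1/12, 1  ,  8]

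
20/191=20/191  =  0.10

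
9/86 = 9/86 = 0.10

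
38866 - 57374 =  - 18508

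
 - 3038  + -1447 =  - 4485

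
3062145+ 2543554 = 5605699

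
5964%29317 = 5964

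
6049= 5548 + 501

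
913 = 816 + 97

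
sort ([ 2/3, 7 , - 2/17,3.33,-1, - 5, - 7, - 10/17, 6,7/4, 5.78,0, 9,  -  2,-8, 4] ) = [ - 8,-7, - 5, - 2, - 1, - 10/17,-2/17, 0, 2/3, 7/4, 3.33, 4,5.78, 6, 7,9] 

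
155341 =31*5011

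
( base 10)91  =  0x5B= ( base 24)3J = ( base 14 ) 67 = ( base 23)3m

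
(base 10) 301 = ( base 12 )211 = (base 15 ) 151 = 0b100101101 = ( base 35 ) 8l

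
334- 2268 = -1934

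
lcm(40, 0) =0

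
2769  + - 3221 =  - 452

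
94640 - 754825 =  - 660185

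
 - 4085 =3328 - 7413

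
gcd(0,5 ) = 5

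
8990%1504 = 1470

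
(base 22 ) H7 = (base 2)101111101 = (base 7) 1053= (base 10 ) 381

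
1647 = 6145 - 4498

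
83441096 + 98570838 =182011934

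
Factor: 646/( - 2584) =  - 1/4 = - 2^( - 2) 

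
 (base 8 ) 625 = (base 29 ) DS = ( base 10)405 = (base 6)1513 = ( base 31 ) D2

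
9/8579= 9/8579= 0.00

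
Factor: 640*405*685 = 177552000=2^7*3^4 * 5^3*137^1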